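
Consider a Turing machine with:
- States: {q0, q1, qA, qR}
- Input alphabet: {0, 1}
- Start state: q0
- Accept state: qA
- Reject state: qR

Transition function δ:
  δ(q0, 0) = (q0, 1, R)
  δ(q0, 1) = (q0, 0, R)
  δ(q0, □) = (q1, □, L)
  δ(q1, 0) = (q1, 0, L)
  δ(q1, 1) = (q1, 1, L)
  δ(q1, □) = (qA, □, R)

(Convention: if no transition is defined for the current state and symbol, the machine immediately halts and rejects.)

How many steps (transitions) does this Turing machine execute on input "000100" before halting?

Execution trace:
Initial: [q0]000100
Step 1: δ(q0, 0) = (q0, 1, R) → 1[q0]00100
Step 2: δ(q0, 0) = (q0, 1, R) → 11[q0]0100
Step 3: δ(q0, 0) = (q0, 1, R) → 111[q0]100
Step 4: δ(q0, 1) = (q0, 0, R) → 1110[q0]00
Step 5: δ(q0, 0) = (q0, 1, R) → 11101[q0]0
Step 6: δ(q0, 0) = (q0, 1, R) → 111011[q0]□
Step 7: δ(q0, □) = (q1, □, L) → 11101[q1]1□
Step 8: δ(q1, 1) = (q1, 1, L) → 1110[q1]11□
Step 9: δ(q1, 1) = (q1, 1, L) → 111[q1]011□
Step 10: δ(q1, 0) = (q1, 0, L) → 11[q1]1011□
Step 11: δ(q1, 1) = (q1, 1, L) → 1[q1]11011□
Step 12: δ(q1, 1) = (q1, 1, L) → [q1]111011□
Step 13: δ(q1, 1) = (q1, 1, L) → [q1]□111011□
Step 14: δ(q1, □) = (qA, □, R) → □[qA]111011□

The machine reaches the accept state qA and halts.

The machine executed 14 steps before halting.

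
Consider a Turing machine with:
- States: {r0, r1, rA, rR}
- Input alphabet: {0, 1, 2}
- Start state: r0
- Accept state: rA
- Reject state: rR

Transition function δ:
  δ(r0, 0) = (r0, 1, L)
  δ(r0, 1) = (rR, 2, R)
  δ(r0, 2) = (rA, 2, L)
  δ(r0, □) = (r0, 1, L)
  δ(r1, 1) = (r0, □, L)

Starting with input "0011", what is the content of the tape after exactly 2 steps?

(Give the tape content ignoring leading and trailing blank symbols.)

Execution trace:
Initial: [r0]0011
Step 1: δ(r0, 0) = (r0, 1, L) → [r0]□1011
Step 2: δ(r0, □) = (r0, 1, L) → [r0]□11011

After 2 steps, the tape (ignoring leading/trailing blanks) is: 11011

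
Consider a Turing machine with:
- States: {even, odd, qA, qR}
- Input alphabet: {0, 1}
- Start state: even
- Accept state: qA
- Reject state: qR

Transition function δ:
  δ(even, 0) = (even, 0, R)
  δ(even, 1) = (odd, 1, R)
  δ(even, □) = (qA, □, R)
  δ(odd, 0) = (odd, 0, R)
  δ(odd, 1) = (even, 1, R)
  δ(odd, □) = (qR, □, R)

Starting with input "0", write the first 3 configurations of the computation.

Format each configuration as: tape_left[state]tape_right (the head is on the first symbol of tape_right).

Transitions applied:
Step 1: δ(even, 0) = (even, 0, R)
Step 2: δ(even, □) = (qA, □, R)

The first 3 configurations are:
[even]0 ⊢ 0[even]□ ⊢ 0□[qA]□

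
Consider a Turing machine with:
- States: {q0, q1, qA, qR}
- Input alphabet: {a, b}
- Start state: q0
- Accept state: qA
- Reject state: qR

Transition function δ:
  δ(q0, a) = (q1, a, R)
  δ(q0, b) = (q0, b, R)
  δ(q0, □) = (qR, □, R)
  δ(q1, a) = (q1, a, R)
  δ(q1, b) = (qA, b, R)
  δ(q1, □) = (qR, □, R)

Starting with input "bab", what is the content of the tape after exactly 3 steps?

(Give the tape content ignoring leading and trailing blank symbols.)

Execution trace:
Initial: [q0]bab
Step 1: δ(q0, b) = (q0, b, R) → b[q0]ab
Step 2: δ(q0, a) = (q1, a, R) → ba[q1]b
Step 3: δ(q1, b) = (qA, b, R) → bab[qA]□

The machine reaches the accept state qA and halts.

After 3 steps, the tape (ignoring leading/trailing blanks) is: bab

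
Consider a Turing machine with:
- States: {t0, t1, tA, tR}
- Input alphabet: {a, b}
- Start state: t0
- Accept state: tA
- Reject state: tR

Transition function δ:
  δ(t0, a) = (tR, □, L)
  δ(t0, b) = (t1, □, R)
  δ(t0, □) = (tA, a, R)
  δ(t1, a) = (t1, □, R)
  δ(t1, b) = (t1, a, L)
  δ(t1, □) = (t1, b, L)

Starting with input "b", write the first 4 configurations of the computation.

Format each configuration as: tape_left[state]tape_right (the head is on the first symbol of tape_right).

Transitions applied:
Step 1: δ(t0, b) = (t1, □, R)
Step 2: δ(t1, □) = (t1, b, L)
Step 3: δ(t1, □) = (t1, b, L)

The first 4 configurations are:
[t0]b ⊢ □[t1]□ ⊢ [t1]□b ⊢ [t1]□bb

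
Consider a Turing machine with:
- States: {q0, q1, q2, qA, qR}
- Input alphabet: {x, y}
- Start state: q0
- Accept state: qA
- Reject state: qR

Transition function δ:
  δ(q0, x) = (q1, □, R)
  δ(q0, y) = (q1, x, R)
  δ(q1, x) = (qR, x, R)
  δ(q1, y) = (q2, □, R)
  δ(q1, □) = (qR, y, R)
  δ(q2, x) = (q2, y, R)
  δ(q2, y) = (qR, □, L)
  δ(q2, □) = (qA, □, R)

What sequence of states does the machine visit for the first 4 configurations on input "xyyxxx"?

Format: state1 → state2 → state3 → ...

Execution trace:
Initial: [q0]xyyxxx
Step 1: δ(q0, x) = (q1, □, R) → □[q1]yyxxx
Step 2: δ(q1, y) = (q2, □, R) → □□[q2]yxxx
Step 3: δ(q2, y) = (qR, □, L) → □[qR]□□xxx

The machine reaches the reject state qR and halts.

State sequence: q0 → q1 → q2 → qR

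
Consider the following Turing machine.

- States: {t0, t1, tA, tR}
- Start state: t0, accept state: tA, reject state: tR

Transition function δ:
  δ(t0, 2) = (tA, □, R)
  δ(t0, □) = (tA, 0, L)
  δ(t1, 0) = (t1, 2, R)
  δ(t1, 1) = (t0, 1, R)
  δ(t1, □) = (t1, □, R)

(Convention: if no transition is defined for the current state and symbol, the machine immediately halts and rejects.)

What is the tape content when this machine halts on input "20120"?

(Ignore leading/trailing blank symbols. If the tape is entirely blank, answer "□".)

Execution trace:
Initial: [t0]20120
Step 1: δ(t0, 2) = (tA, □, R) → □[tA]0120

The machine reaches the accept state tA and halts.

Final tape (ignoring leading/trailing blanks): 0120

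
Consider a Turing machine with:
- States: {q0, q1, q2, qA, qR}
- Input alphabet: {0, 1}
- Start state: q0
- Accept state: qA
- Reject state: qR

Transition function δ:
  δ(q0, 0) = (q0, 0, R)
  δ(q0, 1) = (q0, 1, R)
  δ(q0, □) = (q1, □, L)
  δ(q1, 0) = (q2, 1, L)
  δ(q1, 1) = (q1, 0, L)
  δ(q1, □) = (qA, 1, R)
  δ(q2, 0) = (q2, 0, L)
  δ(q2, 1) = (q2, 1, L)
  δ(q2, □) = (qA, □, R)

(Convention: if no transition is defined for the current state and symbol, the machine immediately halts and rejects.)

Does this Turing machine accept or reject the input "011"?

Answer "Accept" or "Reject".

Execution trace:
Initial: [q0]011
Step 1: δ(q0, 0) = (q0, 0, R) → 0[q0]11
Step 2: δ(q0, 1) = (q0, 1, R) → 01[q0]1
Step 3: δ(q0, 1) = (q0, 1, R) → 011[q0]□
Step 4: δ(q0, □) = (q1, □, L) → 01[q1]1□
Step 5: δ(q1, 1) = (q1, 0, L) → 0[q1]10□
Step 6: δ(q1, 1) = (q1, 0, L) → [q1]000□
Step 7: δ(q1, 0) = (q2, 1, L) → [q2]□100□
Step 8: δ(q2, □) = (qA, □, R) → □[qA]100□

The machine reaches the accept state qA and halts.

Answer: Accept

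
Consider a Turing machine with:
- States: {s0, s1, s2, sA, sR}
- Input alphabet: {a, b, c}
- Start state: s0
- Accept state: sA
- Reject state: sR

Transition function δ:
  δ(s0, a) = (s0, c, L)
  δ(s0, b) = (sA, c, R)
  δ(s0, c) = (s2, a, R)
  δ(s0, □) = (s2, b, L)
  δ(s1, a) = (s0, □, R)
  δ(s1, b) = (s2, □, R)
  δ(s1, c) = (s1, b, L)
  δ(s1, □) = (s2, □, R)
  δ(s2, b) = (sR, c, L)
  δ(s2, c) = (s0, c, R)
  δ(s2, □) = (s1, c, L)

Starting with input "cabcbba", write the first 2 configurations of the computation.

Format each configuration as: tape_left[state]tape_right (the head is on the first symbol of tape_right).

Transitions applied:
Step 1: δ(s0, c) = (s2, a, R)

The first 2 configurations are:
[s0]cabcbba ⊢ a[s2]abcbba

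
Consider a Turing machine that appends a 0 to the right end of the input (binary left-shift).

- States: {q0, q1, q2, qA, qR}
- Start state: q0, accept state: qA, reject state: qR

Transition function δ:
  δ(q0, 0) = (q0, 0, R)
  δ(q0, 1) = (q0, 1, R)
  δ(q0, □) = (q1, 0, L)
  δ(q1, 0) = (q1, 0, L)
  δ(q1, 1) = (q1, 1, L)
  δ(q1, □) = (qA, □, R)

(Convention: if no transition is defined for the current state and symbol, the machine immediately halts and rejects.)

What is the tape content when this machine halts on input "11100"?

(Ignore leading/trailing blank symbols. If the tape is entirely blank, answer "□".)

Execution trace:
Initial: [q0]11100
Step 1: δ(q0, 1) = (q0, 1, R) → 1[q0]1100
Step 2: δ(q0, 1) = (q0, 1, R) → 11[q0]100
Step 3: δ(q0, 1) = (q0, 1, R) → 111[q0]00
Step 4: δ(q0, 0) = (q0, 0, R) → 1110[q0]0
Step 5: δ(q0, 0) = (q0, 0, R) → 11100[q0]□
Step 6: δ(q0, □) = (q1, 0, L) → 1110[q1]00
Step 7: δ(q1, 0) = (q1, 0, L) → 111[q1]000
Step 8: δ(q1, 0) = (q1, 0, L) → 11[q1]1000
Step 9: δ(q1, 1) = (q1, 1, L) → 1[q1]11000
Step 10: δ(q1, 1) = (q1, 1, L) → [q1]111000
Step 11: δ(q1, 1) = (q1, 1, L) → [q1]□111000
Step 12: δ(q1, □) = (qA, □, R) → □[qA]111000

The machine reaches the accept state qA and halts.

Final tape (ignoring leading/trailing blanks): 111000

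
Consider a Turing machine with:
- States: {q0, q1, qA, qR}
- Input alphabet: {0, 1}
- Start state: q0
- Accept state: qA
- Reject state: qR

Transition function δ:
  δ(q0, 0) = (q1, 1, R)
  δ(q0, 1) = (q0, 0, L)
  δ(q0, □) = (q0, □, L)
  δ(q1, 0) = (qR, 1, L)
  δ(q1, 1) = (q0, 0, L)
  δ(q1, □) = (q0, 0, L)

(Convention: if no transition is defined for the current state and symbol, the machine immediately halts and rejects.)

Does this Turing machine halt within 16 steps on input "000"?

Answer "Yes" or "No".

Execution trace:
Initial: [q0]000
Step 1: δ(q0, 0) = (q1, 1, R) → 1[q1]00
Step 2: δ(q1, 0) = (qR, 1, L) → [qR]110

The machine reaches the reject state qR and halts.
The machine halted after 2 steps (within the 16-step bound).

Answer: Yes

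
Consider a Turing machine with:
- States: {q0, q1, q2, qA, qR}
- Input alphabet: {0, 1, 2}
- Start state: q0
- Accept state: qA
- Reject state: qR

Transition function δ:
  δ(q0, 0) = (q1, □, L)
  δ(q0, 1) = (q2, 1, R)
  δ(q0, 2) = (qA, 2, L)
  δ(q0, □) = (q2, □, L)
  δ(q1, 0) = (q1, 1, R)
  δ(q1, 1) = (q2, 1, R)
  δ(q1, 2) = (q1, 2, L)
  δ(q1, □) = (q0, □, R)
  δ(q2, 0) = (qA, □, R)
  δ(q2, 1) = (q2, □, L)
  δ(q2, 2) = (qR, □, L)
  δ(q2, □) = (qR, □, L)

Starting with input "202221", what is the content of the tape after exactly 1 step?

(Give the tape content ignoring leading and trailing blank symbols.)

Execution trace:
Initial: [q0]202221
Step 1: δ(q0, 2) = (qA, 2, L) → [qA]□202221

The machine reaches the accept state qA and halts.

After 1 step, the tape (ignoring leading/trailing blanks) is: 202221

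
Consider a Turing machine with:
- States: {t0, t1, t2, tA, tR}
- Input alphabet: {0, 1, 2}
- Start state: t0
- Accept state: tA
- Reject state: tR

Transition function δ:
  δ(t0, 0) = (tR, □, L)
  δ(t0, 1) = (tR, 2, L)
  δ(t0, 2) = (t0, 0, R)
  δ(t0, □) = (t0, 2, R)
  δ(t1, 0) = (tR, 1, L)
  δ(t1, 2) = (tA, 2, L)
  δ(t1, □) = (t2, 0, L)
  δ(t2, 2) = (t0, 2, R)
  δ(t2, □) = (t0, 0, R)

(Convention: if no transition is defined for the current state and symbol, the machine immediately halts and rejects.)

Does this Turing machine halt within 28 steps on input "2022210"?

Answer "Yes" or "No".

Execution trace:
Initial: [t0]2022210
Step 1: δ(t0, 2) = (t0, 0, R) → 0[t0]022210
Step 2: δ(t0, 0) = (tR, □, L) → [tR]0□22210

The machine reaches the reject state tR and halts.
The machine halted after 2 steps (within the 28-step bound).

Answer: Yes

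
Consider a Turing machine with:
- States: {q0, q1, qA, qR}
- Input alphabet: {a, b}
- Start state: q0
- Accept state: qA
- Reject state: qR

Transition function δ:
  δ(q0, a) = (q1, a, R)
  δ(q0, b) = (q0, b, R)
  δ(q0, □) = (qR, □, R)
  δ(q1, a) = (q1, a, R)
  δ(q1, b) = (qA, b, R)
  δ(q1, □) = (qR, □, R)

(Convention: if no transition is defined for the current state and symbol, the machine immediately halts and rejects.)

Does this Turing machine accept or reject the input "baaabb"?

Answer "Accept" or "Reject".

Execution trace:
Initial: [q0]baaabb
Step 1: δ(q0, b) = (q0, b, R) → b[q0]aaabb
Step 2: δ(q0, a) = (q1, a, R) → ba[q1]aabb
Step 3: δ(q1, a) = (q1, a, R) → baa[q1]abb
Step 4: δ(q1, a) = (q1, a, R) → baaa[q1]bb
Step 5: δ(q1, b) = (qA, b, R) → baaab[qA]b

The machine reaches the accept state qA and halts.

Answer: Accept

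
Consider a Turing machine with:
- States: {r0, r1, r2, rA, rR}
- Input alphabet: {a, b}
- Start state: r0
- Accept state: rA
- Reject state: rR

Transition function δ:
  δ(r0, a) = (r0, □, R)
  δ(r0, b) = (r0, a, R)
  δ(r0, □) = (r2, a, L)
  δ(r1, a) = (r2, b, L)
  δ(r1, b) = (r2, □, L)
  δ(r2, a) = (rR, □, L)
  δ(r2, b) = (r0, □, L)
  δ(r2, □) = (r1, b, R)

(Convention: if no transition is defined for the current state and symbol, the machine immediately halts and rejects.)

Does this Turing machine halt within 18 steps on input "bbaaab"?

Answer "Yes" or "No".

Execution trace:
Initial: [r0]bbaaab
Step 1: δ(r0, b) = (r0, a, R) → a[r0]baaab
Step 2: δ(r0, b) = (r0, a, R) → aa[r0]aaab
Step 3: δ(r0, a) = (r0, □, R) → aa□[r0]aab
Step 4: δ(r0, a) = (r0, □, R) → aa□□[r0]ab
Step 5: δ(r0, a) = (r0, □, R) → aa□□□[r0]b
Step 6: δ(r0, b) = (r0, a, R) → aa□□□a[r0]□
Step 7: δ(r0, □) = (r2, a, L) → aa□□□[r2]aa
Step 8: δ(r2, a) = (rR, □, L) → aa□□[rR]□□a

The machine reaches the reject state rR and halts.
The machine halted after 8 steps (within the 18-step bound).

Answer: Yes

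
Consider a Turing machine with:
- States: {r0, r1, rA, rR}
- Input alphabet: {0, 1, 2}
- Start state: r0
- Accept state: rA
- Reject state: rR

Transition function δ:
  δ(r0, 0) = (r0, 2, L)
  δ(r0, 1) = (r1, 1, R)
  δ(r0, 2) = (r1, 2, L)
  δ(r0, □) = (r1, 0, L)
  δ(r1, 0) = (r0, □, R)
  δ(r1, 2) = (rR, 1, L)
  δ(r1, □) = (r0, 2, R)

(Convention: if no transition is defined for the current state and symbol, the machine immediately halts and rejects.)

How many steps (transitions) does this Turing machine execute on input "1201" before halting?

Execution trace:
Initial: [r0]1201
Step 1: δ(r0, 1) = (r1, 1, R) → 1[r1]201
Step 2: δ(r1, 2) = (rR, 1, L) → [rR]1101

The machine reaches the reject state rR and halts.

The machine executed 2 steps before halting.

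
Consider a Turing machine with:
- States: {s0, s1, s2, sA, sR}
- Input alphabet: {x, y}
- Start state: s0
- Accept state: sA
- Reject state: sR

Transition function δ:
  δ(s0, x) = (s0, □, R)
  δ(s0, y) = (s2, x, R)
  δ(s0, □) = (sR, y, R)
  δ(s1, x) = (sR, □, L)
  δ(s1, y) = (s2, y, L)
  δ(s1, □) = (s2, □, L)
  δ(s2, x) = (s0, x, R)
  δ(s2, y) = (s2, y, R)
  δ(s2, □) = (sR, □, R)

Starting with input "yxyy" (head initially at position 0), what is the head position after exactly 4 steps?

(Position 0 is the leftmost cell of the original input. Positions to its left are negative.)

Execution trace (head position shown):
Step 0: [s0]yxyy  (head at position 0)
Step 1: move right → x[s2]xyy  (head at position 1)
Step 2: move right → xx[s0]yy  (head at position 2)
Step 3: move right → xxx[s2]y  (head at position 3)
Step 4: move right → xxxy[s2]□  (head at position 4)

After 4 steps, the head is at position 4.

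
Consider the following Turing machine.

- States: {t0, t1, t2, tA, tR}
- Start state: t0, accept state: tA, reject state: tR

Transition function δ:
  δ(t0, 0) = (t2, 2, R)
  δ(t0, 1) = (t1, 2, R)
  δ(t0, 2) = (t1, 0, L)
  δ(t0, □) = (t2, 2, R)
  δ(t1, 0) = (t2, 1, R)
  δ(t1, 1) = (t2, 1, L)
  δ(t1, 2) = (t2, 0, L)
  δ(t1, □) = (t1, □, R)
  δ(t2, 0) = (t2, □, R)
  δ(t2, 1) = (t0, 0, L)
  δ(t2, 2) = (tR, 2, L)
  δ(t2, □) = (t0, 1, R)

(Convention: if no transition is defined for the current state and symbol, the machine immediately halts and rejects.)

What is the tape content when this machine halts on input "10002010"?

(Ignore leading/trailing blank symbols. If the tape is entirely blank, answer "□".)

Execution trace:
Initial: [t0]10002010
Step 1: δ(t0, 1) = (t1, 2, R) → 2[t1]0002010
Step 2: δ(t1, 0) = (t2, 1, R) → 21[t2]002010
Step 3: δ(t2, 0) = (t2, □, R) → 21□[t2]02010
Step 4: δ(t2, 0) = (t2, □, R) → 21□□[t2]2010
Step 5: δ(t2, 2) = (tR, 2, L) → 21□[tR]□2010

The machine reaches the reject state tR and halts.

Final tape (ignoring leading/trailing blanks): 21□□2010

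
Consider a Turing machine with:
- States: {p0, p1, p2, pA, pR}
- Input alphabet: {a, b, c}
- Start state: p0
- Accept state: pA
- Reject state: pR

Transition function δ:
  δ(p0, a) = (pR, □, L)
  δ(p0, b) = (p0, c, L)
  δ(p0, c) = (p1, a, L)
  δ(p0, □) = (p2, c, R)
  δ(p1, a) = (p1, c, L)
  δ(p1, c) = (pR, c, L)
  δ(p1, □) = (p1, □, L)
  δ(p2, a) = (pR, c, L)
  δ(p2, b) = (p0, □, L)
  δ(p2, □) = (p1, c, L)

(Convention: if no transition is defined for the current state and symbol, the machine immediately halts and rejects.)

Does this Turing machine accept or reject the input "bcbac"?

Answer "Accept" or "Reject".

Execution trace:
Initial: [p0]bcbac
Step 1: δ(p0, b) = (p0, c, L) → [p0]□ccbac
Step 2: δ(p0, □) = (p2, c, R) → c[p2]ccbac

No transition is defined for δ(p2, c). By convention the machine halts and rejects.

Answer: Reject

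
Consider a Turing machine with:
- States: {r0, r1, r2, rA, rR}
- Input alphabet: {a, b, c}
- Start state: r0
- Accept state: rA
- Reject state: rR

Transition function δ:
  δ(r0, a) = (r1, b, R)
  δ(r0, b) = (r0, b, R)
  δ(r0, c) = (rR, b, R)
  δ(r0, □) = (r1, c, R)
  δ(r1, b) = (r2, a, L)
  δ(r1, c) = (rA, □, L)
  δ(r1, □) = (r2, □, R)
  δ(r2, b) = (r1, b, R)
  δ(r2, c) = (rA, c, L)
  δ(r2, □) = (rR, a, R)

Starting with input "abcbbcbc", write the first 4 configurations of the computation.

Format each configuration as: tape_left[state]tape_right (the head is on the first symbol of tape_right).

Transitions applied:
Step 1: δ(r0, a) = (r1, b, R)
Step 2: δ(r1, b) = (r2, a, L)
Step 3: δ(r2, b) = (r1, b, R)

The first 4 configurations are:
[r0]abcbbcbc ⊢ b[r1]bcbbcbc ⊢ [r2]bacbbcbc ⊢ b[r1]acbbcbc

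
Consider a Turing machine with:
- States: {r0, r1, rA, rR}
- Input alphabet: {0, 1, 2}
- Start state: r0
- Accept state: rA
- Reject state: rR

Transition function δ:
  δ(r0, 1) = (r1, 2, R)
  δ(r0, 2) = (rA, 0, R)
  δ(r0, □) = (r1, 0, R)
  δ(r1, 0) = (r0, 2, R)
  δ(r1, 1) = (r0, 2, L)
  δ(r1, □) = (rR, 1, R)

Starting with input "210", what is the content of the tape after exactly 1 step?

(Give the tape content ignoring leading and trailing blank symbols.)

Execution trace:
Initial: [r0]210
Step 1: δ(r0, 2) = (rA, 0, R) → 0[rA]10

The machine reaches the accept state rA and halts.

After 1 step, the tape (ignoring leading/trailing blanks) is: 010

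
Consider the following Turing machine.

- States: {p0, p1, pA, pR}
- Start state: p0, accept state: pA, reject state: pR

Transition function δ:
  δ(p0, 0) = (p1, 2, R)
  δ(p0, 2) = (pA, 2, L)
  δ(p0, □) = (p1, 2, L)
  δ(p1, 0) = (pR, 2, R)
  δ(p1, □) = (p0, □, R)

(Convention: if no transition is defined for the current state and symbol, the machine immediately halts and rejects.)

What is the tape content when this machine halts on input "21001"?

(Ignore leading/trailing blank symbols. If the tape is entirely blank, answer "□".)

Execution trace:
Initial: [p0]21001
Step 1: δ(p0, 2) = (pA, 2, L) → [pA]□21001

The machine reaches the accept state pA and halts.

Final tape (ignoring leading/trailing blanks): 21001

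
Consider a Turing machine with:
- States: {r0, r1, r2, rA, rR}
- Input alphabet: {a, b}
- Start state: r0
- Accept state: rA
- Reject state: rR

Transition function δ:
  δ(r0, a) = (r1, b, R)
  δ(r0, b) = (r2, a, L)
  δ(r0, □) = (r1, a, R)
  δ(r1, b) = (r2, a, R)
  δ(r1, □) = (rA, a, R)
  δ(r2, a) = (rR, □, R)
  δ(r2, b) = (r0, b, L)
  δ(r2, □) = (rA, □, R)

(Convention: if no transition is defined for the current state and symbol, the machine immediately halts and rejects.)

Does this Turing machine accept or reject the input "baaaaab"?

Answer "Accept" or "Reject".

Execution trace:
Initial: [r0]baaaaab
Step 1: δ(r0, b) = (r2, a, L) → [r2]□aaaaaab
Step 2: δ(r2, □) = (rA, □, R) → □[rA]aaaaaab

The machine reaches the accept state rA and halts.

Answer: Accept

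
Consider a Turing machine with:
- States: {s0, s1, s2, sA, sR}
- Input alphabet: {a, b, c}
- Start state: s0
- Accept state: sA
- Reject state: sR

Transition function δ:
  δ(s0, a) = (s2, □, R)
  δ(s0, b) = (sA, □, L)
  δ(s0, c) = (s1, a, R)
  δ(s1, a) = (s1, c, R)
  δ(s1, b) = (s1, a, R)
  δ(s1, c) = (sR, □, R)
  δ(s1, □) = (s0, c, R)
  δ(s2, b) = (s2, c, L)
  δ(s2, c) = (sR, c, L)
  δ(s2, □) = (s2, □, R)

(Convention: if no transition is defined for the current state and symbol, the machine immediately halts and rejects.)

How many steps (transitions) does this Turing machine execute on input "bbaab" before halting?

Execution trace:
Initial: [s0]bbaab
Step 1: δ(s0, b) = (sA, □, L) → [sA]□□baab

The machine reaches the accept state sA and halts.

The machine executed 1 step before halting.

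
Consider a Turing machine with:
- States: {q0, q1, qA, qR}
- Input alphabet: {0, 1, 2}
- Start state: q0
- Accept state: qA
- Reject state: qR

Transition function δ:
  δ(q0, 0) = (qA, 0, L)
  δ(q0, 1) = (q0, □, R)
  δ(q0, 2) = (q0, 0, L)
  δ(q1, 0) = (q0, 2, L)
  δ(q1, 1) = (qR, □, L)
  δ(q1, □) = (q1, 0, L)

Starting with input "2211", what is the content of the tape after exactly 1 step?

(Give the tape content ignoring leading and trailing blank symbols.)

Execution trace:
Initial: [q0]2211
Step 1: δ(q0, 2) = (q0, 0, L) → [q0]□0211

No transition is defined for δ(q0, □). By convention the machine halts and rejects.

After 1 step, the tape (ignoring leading/trailing blanks) is: 0211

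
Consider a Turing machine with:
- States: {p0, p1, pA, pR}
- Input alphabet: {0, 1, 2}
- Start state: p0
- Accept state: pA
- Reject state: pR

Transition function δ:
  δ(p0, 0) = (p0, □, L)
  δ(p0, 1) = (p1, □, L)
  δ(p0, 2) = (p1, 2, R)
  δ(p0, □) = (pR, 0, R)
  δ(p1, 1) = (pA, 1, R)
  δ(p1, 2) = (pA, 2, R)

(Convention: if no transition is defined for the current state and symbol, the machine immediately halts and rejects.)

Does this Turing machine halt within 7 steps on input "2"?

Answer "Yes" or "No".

Execution trace:
Initial: [p0]2
Step 1: δ(p0, 2) = (p1, 2, R) → 2[p1]□

No transition is defined for δ(p1, □). By convention the machine halts and rejects.
The machine halted after 1 step (within the 7-step bound).

Answer: Yes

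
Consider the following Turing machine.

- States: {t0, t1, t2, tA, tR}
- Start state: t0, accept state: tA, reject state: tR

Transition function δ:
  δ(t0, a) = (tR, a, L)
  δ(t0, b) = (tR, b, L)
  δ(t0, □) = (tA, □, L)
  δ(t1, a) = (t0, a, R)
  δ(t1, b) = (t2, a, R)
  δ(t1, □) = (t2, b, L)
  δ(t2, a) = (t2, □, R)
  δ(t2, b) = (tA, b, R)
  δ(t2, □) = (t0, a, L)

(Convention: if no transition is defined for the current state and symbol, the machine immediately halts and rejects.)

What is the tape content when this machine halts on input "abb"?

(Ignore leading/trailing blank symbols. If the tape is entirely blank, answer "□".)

Execution trace:
Initial: [t0]abb
Step 1: δ(t0, a) = (tR, a, L) → [tR]□abb

The machine reaches the reject state tR and halts.

Final tape (ignoring leading/trailing blanks): abb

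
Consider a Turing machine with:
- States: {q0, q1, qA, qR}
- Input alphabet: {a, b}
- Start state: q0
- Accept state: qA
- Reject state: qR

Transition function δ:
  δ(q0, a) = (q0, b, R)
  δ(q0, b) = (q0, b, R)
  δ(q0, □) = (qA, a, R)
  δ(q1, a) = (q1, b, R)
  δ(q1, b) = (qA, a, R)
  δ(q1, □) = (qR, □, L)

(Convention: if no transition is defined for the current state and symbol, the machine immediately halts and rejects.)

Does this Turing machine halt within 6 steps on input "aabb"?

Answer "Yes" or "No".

Execution trace:
Initial: [q0]aabb
Step 1: δ(q0, a) = (q0, b, R) → b[q0]abb
Step 2: δ(q0, a) = (q0, b, R) → bb[q0]bb
Step 3: δ(q0, b) = (q0, b, R) → bbb[q0]b
Step 4: δ(q0, b) = (q0, b, R) → bbbb[q0]□
Step 5: δ(q0, □) = (qA, a, R) → bbbba[qA]□

The machine reaches the accept state qA and halts.
The machine halted after 5 steps (within the 6-step bound).

Answer: Yes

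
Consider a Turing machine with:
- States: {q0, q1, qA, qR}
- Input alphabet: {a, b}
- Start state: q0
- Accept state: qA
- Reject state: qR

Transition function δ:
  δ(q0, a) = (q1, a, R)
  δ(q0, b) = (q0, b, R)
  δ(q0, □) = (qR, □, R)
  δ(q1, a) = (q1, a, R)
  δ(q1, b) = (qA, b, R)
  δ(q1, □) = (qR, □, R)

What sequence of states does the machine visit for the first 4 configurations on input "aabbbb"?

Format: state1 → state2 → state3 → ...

Execution trace:
Initial: [q0]aabbbb
Step 1: δ(q0, a) = (q1, a, R) → a[q1]abbbb
Step 2: δ(q1, a) = (q1, a, R) → aa[q1]bbbb
Step 3: δ(q1, b) = (qA, b, R) → aab[qA]bbb

The machine reaches the accept state qA and halts.

State sequence: q0 → q1 → q1 → qA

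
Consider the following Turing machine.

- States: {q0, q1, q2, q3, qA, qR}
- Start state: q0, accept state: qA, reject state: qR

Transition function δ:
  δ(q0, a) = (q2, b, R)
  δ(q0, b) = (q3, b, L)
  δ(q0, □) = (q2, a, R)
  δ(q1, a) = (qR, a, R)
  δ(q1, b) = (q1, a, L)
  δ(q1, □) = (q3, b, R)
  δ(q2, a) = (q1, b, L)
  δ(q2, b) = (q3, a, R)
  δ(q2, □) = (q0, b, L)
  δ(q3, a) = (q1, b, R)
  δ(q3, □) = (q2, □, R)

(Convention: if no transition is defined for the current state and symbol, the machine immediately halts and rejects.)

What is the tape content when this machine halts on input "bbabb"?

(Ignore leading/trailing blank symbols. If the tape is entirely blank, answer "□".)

Execution trace:
Initial: [q0]bbabb
Step 1: δ(q0, b) = (q3, b, L) → [q3]□bbabb
Step 2: δ(q3, □) = (q2, □, R) → □[q2]bbabb
Step 3: δ(q2, b) = (q3, a, R) → □a[q3]babb

No transition is defined for δ(q3, b). By convention the machine halts and rejects.

Final tape (ignoring leading/trailing blanks): ababb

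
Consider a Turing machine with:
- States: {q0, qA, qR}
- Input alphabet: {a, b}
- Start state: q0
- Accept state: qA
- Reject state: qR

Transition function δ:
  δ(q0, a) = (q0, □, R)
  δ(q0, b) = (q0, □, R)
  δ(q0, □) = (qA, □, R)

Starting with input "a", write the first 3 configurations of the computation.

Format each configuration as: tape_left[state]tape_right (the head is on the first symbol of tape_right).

Transitions applied:
Step 1: δ(q0, a) = (q0, □, R)
Step 2: δ(q0, □) = (qA, □, R)

The first 3 configurations are:
[q0]a ⊢ □[q0]□ ⊢ □□[qA]□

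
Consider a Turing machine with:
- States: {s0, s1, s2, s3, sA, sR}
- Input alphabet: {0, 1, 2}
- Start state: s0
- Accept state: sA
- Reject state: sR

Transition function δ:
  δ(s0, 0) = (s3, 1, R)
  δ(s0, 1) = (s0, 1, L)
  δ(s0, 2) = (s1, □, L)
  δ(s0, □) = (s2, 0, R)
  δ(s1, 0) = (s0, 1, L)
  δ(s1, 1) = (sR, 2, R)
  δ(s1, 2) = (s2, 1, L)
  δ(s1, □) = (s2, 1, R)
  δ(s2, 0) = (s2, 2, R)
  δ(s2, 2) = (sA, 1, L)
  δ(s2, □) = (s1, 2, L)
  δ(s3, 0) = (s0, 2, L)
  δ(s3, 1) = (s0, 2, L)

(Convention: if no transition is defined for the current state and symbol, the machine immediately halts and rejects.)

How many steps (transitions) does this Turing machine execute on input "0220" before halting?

Execution trace:
Initial: [s0]0220
Step 1: δ(s0, 0) = (s3, 1, R) → 1[s3]220

No transition is defined for δ(s3, 2). By convention the machine halts and rejects.

The machine executed 1 step before halting.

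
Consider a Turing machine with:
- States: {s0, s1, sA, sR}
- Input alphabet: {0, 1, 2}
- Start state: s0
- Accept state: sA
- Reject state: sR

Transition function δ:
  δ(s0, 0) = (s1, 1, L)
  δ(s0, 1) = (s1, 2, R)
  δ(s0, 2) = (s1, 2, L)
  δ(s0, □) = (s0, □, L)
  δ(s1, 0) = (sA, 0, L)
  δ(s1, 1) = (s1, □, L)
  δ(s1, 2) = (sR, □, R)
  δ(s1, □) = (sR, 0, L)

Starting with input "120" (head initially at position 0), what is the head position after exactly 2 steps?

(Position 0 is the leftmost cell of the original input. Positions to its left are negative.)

Execution trace (head position shown):
Step 0: [s0]120  (head at position 0)
Step 1: move right → 2[s1]20  (head at position 1)
Step 2: move right → 2□[sR]0  (head at position 2)

After 2 steps, the head is at position 2.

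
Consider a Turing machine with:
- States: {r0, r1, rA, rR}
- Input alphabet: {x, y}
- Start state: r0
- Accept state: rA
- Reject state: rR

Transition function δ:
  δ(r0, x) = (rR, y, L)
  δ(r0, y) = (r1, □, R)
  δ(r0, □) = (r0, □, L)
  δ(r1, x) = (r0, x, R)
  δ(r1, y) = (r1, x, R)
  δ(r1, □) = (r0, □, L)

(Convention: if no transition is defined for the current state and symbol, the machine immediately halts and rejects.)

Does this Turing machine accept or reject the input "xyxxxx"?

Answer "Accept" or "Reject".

Execution trace:
Initial: [r0]xyxxxx
Step 1: δ(r0, x) = (rR, y, L) → [rR]□yyxxxx

The machine reaches the reject state rR and halts.

Answer: Reject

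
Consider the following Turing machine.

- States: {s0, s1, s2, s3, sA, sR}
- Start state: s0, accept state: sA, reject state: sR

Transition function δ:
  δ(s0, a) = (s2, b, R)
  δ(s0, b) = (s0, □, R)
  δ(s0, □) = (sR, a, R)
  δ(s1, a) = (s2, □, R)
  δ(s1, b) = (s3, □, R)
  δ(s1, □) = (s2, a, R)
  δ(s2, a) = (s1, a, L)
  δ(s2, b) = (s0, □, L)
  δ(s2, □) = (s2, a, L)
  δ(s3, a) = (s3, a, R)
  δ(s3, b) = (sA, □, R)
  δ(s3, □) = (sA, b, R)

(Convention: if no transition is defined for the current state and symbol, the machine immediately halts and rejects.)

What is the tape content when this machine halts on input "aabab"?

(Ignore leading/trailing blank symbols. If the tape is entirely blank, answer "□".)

Execution trace:
Initial: [s0]aabab
Step 1: δ(s0, a) = (s2, b, R) → b[s2]abab
Step 2: δ(s2, a) = (s1, a, L) → [s1]babab
Step 3: δ(s1, b) = (s3, □, R) → □[s3]abab
Step 4: δ(s3, a) = (s3, a, R) → □a[s3]bab
Step 5: δ(s3, b) = (sA, □, R) → □a□[sA]ab

The machine reaches the accept state sA and halts.

Final tape (ignoring leading/trailing blanks): a□ab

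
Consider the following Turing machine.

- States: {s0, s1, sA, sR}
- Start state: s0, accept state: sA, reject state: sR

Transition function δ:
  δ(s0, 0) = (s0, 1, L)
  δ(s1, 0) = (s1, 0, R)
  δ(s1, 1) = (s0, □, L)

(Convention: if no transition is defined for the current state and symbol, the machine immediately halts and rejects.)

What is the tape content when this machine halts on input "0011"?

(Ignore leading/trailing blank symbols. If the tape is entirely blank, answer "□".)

Execution trace:
Initial: [s0]0011
Step 1: δ(s0, 0) = (s0, 1, L) → [s0]□1011

No transition is defined for δ(s0, □). By convention the machine halts and rejects.

Final tape (ignoring leading/trailing blanks): 1011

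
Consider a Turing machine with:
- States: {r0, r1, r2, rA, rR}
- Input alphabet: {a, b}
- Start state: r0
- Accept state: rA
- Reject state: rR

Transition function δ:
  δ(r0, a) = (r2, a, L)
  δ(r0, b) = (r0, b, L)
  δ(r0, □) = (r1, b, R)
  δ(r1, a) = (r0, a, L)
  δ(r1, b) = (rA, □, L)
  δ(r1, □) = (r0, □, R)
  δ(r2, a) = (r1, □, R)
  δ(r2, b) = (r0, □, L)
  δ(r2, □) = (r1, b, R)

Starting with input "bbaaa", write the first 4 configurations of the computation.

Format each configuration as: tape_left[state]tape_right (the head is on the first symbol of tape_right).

Transitions applied:
Step 1: δ(r0, b) = (r0, b, L)
Step 2: δ(r0, □) = (r1, b, R)
Step 3: δ(r1, b) = (rA, □, L)

The first 4 configurations are:
[r0]bbaaa ⊢ [r0]□bbaaa ⊢ b[r1]bbaaa ⊢ [rA]b□baaa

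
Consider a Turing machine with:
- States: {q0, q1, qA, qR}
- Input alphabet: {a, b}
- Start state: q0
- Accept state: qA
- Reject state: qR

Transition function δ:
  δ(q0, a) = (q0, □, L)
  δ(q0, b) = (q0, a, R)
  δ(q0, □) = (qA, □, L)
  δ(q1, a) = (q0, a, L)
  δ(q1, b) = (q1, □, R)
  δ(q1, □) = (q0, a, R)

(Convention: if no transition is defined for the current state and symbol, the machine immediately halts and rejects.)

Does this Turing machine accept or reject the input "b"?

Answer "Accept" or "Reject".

Execution trace:
Initial: [q0]b
Step 1: δ(q0, b) = (q0, a, R) → a[q0]□
Step 2: δ(q0, □) = (qA, □, L) → [qA]a□

The machine reaches the accept state qA and halts.

Answer: Accept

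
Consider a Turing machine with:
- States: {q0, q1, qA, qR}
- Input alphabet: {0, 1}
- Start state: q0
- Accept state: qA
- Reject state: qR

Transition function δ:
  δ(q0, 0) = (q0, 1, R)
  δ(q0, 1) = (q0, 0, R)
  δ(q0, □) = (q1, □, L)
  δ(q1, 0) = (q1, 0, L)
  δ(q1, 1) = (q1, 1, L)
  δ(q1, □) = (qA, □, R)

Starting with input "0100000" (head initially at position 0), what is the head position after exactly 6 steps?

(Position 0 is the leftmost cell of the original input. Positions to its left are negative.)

Execution trace (head position shown):
Step 0: [q0]0100000  (head at position 0)
Step 1: move right → 1[q0]100000  (head at position 1)
Step 2: move right → 10[q0]00000  (head at position 2)
Step 3: move right → 101[q0]0000  (head at position 3)
Step 4: move right → 1011[q0]000  (head at position 4)
Step 5: move right → 10111[q0]00  (head at position 5)
Step 6: move right → 101111[q0]0  (head at position 6)

After 6 steps, the head is at position 6.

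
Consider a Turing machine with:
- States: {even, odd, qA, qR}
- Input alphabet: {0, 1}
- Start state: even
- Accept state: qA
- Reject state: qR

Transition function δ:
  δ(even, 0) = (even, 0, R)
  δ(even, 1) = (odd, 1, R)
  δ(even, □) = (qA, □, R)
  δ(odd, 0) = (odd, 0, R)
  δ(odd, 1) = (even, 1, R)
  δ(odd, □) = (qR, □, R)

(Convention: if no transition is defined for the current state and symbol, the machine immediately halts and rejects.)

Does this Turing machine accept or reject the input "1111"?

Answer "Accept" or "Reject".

Execution trace:
Initial: [even]1111
Step 1: δ(even, 1) = (odd, 1, R) → 1[odd]111
Step 2: δ(odd, 1) = (even, 1, R) → 11[even]11
Step 3: δ(even, 1) = (odd, 1, R) → 111[odd]1
Step 4: δ(odd, 1) = (even, 1, R) → 1111[even]□
Step 5: δ(even, □) = (qA, □, R) → 1111□[qA]□

The machine reaches the accept state qA and halts.

Answer: Accept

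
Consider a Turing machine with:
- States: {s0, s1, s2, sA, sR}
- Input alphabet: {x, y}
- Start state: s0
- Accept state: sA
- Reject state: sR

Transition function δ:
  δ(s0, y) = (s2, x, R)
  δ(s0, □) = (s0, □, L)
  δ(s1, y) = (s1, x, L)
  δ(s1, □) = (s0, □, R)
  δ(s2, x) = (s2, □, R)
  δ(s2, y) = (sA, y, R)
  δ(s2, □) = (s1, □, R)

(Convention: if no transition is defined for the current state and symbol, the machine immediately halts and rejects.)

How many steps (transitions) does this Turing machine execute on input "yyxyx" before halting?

Execution trace:
Initial: [s0]yyxyx
Step 1: δ(s0, y) = (s2, x, R) → x[s2]yxyx
Step 2: δ(s2, y) = (sA, y, R) → xy[sA]xyx

The machine reaches the accept state sA and halts.

The machine executed 2 steps before halting.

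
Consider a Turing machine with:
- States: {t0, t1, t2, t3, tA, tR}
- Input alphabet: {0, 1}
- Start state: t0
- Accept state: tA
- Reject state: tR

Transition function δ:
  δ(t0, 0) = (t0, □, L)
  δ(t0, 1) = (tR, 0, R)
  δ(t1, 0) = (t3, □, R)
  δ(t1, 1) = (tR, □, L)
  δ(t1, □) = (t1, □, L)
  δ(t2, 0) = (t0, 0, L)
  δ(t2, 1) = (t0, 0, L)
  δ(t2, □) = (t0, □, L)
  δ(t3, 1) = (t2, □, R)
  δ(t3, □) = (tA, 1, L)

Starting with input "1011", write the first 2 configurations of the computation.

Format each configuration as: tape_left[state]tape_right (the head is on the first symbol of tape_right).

Transitions applied:
Step 1: δ(t0, 1) = (tR, 0, R)

The first 2 configurations are:
[t0]1011 ⊢ 0[tR]011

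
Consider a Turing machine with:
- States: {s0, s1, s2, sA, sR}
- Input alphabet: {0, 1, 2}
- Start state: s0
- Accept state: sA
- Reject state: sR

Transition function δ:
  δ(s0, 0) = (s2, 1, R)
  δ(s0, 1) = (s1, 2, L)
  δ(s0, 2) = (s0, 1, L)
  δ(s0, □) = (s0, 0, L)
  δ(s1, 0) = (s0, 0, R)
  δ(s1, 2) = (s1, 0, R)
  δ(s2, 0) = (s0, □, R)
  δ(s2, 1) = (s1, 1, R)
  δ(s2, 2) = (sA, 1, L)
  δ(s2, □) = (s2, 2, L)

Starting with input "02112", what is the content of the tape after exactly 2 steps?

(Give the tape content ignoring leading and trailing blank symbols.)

Execution trace:
Initial: [s0]02112
Step 1: δ(s0, 0) = (s2, 1, R) → 1[s2]2112
Step 2: δ(s2, 2) = (sA, 1, L) → [sA]11112

The machine reaches the accept state sA and halts.

After 2 steps, the tape (ignoring leading/trailing blanks) is: 11112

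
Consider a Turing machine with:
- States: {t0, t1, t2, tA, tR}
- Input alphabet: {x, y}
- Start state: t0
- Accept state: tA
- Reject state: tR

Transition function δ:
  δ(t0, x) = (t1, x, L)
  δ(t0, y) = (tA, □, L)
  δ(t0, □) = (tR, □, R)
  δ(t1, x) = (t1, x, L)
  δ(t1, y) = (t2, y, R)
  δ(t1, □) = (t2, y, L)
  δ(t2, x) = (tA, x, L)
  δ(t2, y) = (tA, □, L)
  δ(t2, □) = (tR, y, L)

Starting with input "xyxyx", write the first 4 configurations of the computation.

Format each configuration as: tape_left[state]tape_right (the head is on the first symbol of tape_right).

Transitions applied:
Step 1: δ(t0, x) = (t1, x, L)
Step 2: δ(t1, □) = (t2, y, L)
Step 3: δ(t2, □) = (tR, y, L)

The first 4 configurations are:
[t0]xyxyx ⊢ [t1]□xyxyx ⊢ [t2]□yxyxyx ⊢ [tR]□yyxyxyx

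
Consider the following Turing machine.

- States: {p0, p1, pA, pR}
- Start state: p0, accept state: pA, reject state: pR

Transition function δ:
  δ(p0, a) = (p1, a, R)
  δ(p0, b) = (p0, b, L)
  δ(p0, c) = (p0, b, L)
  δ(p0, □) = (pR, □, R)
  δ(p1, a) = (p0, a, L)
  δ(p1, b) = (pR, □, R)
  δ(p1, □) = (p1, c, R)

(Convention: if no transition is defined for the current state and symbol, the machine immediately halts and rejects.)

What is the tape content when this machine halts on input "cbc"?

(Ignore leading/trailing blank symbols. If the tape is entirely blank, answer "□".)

Execution trace:
Initial: [p0]cbc
Step 1: δ(p0, c) = (p0, b, L) → [p0]□bbc
Step 2: δ(p0, □) = (pR, □, R) → □[pR]bbc

The machine reaches the reject state pR and halts.

Final tape (ignoring leading/trailing blanks): bbc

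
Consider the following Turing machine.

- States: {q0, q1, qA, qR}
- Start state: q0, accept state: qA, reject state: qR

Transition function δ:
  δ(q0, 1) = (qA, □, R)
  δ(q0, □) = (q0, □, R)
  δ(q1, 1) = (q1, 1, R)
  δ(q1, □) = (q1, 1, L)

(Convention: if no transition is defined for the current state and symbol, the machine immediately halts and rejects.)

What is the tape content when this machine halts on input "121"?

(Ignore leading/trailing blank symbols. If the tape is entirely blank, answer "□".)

Execution trace:
Initial: [q0]121
Step 1: δ(q0, 1) = (qA, □, R) → □[qA]21

The machine reaches the accept state qA and halts.

Final tape (ignoring leading/trailing blanks): 21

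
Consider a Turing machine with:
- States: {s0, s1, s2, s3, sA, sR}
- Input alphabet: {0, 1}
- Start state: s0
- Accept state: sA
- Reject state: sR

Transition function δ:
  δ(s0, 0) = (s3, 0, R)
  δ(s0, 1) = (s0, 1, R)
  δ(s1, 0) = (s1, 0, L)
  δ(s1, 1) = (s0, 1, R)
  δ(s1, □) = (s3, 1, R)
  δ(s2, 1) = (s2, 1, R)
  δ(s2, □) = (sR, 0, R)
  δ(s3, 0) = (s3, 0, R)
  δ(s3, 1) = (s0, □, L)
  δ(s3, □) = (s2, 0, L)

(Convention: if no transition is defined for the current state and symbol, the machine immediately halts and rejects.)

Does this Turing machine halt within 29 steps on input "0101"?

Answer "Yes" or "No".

Execution trace:
Initial: [s0]0101
Step 1: δ(s0, 0) = (s3, 0, R) → 0[s3]101
Step 2: δ(s3, 1) = (s0, □, L) → [s0]0□01
Step 3: δ(s0, 0) = (s3, 0, R) → 0[s3]□01
Step 4: δ(s3, □) = (s2, 0, L) → [s2]0001

No transition is defined for δ(s2, 0). By convention the machine halts and rejects.
The machine halted after 4 steps (within the 29-step bound).

Answer: Yes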